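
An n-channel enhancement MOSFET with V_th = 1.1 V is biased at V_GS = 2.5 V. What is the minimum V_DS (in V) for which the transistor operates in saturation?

The boundary between triode and saturation is V_DS = V_GS − V_th = V_ov.
V_ov = 2.5 − 1.1 = 1.4 V.

V_DS,sat = 1.40 V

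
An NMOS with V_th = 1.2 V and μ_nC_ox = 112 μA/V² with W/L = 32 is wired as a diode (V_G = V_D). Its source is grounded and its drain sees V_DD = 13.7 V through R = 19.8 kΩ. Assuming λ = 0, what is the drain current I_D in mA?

I_D = 0.602 mA

With gate tied to drain, V_GS = V_DS ≥ V_GS − V_th, so the device is in saturation.
k_n = μ_nC_ox · (W/L) = 3.584 mA/V².
KCL at the drain: ½ k_n (V_GS − V_th)² = (V_DD − V_GS)/R.
Let x = V_GS − 1.2. Then 35.5 x² + x − 12.5 = 0, giving x = 0.58 V (positive root), so V_GS = 1.78 V.
I_D = (V_DD − V_GS)/R = (13.7 − 1.78) / 19.8 = 0.602 mA.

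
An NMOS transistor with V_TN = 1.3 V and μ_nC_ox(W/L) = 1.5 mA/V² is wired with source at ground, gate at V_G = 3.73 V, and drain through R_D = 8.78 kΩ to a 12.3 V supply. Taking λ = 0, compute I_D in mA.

V_GS = V_G = 3.73 V, so V_ov = 3.73 − 1.3 = 2.43 V.
Assume saturation: I_D = ½ k_n V_ov² = 0.5 × 1.5 × 2.43² = 4.43 mA, giving V_DS = V_DD − I_D R_D = 12.3 − 4.43 × 8.78 = -26.6 V.
But -26.6 V < V_ov = 2.43 V, so the device is actually in triode.
In triode I_D = k_n[V_ov V_DS − ½ V_DS²] and I_D = (V_DD − V_DS)/R_D. Equating: 6.58 V_DS² − 33 V_DS + 12.3 = 0, giving V_DS = 0.406 V (the root below V_ov).
I_D = (12.3 − 0.406) / 8.78 = 1.35 mA.

I_D = 1.35 mA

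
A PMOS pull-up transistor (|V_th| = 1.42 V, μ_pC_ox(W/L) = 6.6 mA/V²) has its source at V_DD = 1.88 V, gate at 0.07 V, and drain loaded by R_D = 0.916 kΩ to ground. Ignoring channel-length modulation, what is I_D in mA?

V_SG = V_DD − V_G = 1.88 − 0.07 = 1.81 V, so V_ov = 1.81 − 1.42 = 0.39 V.
Assume saturation: I_D = ½ k_p V_ov² = 0.5 × 6.6 × 0.39² = 0.502 mA, giving V_SD = V_DD − I_D R_D = 1.88 − 0.502 × 0.916 = 1.42 V.
V_SD = 1.42 V ≥ V_ov = 0.39 V, confirming saturation.

I_D = 0.502 mA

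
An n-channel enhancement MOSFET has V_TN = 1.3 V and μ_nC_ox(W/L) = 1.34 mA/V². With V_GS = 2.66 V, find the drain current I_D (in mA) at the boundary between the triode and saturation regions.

I_D = 1.24 mA

At the boundary V_DS = V_ov = V_GS − V_TN = 2.66 − 1.3 = 1.36 V.
I_D = ½ k_n V_ov² = 0.5 × 1.34 × 1.36² = 1.24 mA.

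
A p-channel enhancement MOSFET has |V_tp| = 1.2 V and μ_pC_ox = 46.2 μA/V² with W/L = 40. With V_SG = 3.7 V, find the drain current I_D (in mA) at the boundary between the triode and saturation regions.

At the boundary V_SD = V_ov = V_SG − |V_tp| = 3.7 − 1.2 = 2.5 V.
k_p = μ_pC_ox · (W/L) = 1.848 mA/V².
I_D = ½ k_p V_ov² = 0.5 × 1.848 × 2.5² = 5.78 mA.

I_D = 5.78 mA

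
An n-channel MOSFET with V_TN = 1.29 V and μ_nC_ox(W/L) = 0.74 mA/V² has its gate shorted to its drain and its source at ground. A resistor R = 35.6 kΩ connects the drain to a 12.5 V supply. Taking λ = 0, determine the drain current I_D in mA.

I_D = 0.290 mA

With gate tied to drain, V_GS = V_DS ≥ V_GS − V_TN, so the device is in saturation.
KCL at the drain: ½ k_n (V_GS − V_TN)² = (V_DD − V_GS)/R.
Let x = V_GS − 1.29. Then 13.2 x² + x − 11.21 = 0, giving x = 0.885 V (positive root), so V_GS = 2.18 V.
I_D = (V_DD − V_GS)/R = (12.5 − 2.18) / 35.6 = 0.29 mA.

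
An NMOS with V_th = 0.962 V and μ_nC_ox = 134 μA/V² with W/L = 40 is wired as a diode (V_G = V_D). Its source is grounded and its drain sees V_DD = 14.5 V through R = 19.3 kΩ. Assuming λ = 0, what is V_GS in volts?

V_GS = 1.46 V

With gate tied to drain, V_GS = V_DS ≥ V_GS − V_th, so the device is in saturation.
k_n = μ_nC_ox · (W/L) = 5.36 mA/V².
KCL at the drain: ½ k_n (V_GS − V_th)² = (V_DD − V_GS)/R.
Let x = V_GS − 0.962. Then 51.7 x² + x − 13.54 = 0, giving x = 0.502 V (positive root), so V_GS = 1.46 V.
I_D = (V_DD − V_GS)/R = (14.5 − 1.46) / 19.3 = 0.675 mA.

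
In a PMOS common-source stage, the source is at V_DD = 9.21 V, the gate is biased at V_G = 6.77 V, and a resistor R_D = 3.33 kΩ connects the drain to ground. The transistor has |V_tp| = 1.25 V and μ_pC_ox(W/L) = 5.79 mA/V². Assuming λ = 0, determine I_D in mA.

V_SG = V_DD − V_G = 9.21 − 6.77 = 2.44 V, so V_ov = 2.44 − 1.25 = 1.19 V.
Assume saturation: I_D = ½ k_p V_ov² = 0.5 × 5.79 × 1.19² = 4.1 mA, giving V_SD = V_DD − I_D R_D = 9.21 − 4.1 × 3.33 = -4.44 V.
But -4.44 V < V_ov = 1.19 V, so the device is actually in triode.
In triode I_D = k_p[V_ov V_SD − ½ V_SD²] and I_D = (V_DD − V_SD)/R_D. Equating: 9.64 V_SD² − 23.94 V_SD + 9.21 = 0, giving V_SD = 0.476 V (the root below V_ov).
I_D = (9.21 − 0.476) / 3.33 = 2.62 mA.

I_D = 2.62 mA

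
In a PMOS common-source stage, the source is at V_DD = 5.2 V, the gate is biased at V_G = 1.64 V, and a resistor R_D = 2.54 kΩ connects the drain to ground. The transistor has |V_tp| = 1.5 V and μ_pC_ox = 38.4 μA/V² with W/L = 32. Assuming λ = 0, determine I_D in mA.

V_SG = V_DD − V_G = 5.2 − 1.64 = 3.56 V, so V_ov = 3.56 − 1.5 = 2.06 V.
k_p = μ_pC_ox · (W/L) = 1.229 mA/V².
Assume saturation: I_D = ½ k_p V_ov² = 0.5 × 1.229 × 2.06² = 2.61 mA, giving V_SD = V_DD − I_D R_D = 5.2 − 2.61 × 2.54 = -1.42 V.
But -1.42 V < V_ov = 2.06 V, so the device is actually in triode.
In triode I_D = k_p[V_ov V_SD − ½ V_SD²] and I_D = (V_DD − V_SD)/R_D. Equating: 1.56 V_SD² − 7.43 V_SD + 5.2 = 0, giving V_SD = 0.853 V (the root below V_ov).
I_D = (5.2 − 0.853) / 2.54 = 1.71 mA.

I_D = 1.71 mA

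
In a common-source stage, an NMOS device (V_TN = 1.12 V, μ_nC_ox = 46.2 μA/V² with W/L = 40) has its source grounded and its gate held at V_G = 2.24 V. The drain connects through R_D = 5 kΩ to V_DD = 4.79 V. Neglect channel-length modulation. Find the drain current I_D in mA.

I_D = 0.850 mA

V_GS = V_G = 2.24 V, so V_ov = 2.24 − 1.12 = 1.12 V.
k_n = μ_nC_ox · (W/L) = 1.848 mA/V².
Assume saturation: I_D = ½ k_n V_ov² = 0.5 × 1.848 × 1.12² = 1.16 mA, giving V_DS = V_DD − I_D R_D = 4.79 − 1.16 × 5 = -1.01 V.
But -1.01 V < V_ov = 1.12 V, so the device is actually in triode.
In triode I_D = k_n[V_ov V_DS − ½ V_DS²] and I_D = (V_DD − V_DS)/R_D. Equating: 4.62 V_DS² − 11.35 V_DS + 4.79 = 0, giving V_DS = 0.541 V (the root below V_ov).
I_D = (4.79 − 0.541) / 5 = 0.85 mA.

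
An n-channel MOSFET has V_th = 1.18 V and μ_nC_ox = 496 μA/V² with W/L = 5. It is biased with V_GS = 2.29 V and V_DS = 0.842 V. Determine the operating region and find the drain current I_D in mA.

Triode; I_D = 1.44 mA

k_n = μ_nC_ox · (W/L) = 2.48 mA/V².
V_ov = V_GS − V_th = 2.29 − 1.18 = 1.11 V.
Since V_DS = 0.842 V < V_ov = 1.11 V, the device is in the triode region.
I_D = k_n [V_ov · V_DS − ½ V_DS²] = 2.48 × [1.11 × 0.842 − 0.5 × 0.842²] = 1.44 mA.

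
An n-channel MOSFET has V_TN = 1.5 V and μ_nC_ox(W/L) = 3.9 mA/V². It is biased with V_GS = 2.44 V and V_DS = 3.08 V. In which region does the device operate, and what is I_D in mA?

V_ov = V_GS − V_TN = 2.44 − 1.5 = 0.94 V.
Since V_DS = 3.08 V ≥ V_ov = 0.94 V, the device is in saturation.
I_D = ½ k_n V_ov² = 0.5 × 3.9 × 0.94² = 1.72 mA.

Saturation; I_D = 1.72 mA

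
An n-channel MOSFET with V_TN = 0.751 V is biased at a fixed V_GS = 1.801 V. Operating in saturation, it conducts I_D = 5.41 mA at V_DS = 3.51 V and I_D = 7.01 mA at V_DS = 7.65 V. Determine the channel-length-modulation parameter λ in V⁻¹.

With V_GS fixed, I_D ∝ (1 + λ V_DS) in saturation, so I_D2/I_D1 = (1 + λ V_DS2)/(1 + λ V_DS1).
7.01/5.41 = 1.296 = (1 + 7.65 λ)/(1 + 3.51 λ).
Solving: λ (I_D1 V_DS2 − I_D2 V_DS1) = I_D2 − I_D1, so λ = (7.01 − 5.41) / (5.41 × 7.65 − 7.01 × 3.51) = 1.6 / 16.8 = 0.0953 V⁻¹.

λ = 0.0953 V⁻¹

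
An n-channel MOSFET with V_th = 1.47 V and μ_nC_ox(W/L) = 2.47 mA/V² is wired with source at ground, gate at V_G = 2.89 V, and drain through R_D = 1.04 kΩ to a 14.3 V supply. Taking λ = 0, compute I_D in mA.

V_GS = V_G = 2.89 V, so V_ov = 2.89 − 1.47 = 1.42 V.
Assume saturation: I_D = ½ k_n V_ov² = 0.5 × 2.47 × 1.42² = 2.49 mA, giving V_DS = V_DD − I_D R_D = 14.3 − 2.49 × 1.04 = 11.7 V.
V_DS = 11.7 V ≥ V_ov = 1.42 V, confirming saturation.

I_D = 2.49 mA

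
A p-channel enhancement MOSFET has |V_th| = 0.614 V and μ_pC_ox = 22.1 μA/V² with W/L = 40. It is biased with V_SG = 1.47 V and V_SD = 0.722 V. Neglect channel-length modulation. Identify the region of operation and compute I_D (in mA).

Triode; I_D = 0.316 mA

k_p = μ_pC_ox · (W/L) = 0.884 mA/V².
V_ov = V_SG − |V_th| = 1.47 − 0.614 = 0.856 V.
Since V_SD = 0.722 V < V_ov = 0.856 V, the device is in the triode region.
I_D = k_p [V_ov · V_SD − ½ V_SD²] = 0.884 × [0.856 × 0.722 − 0.5 × 0.722²] = 0.316 mA.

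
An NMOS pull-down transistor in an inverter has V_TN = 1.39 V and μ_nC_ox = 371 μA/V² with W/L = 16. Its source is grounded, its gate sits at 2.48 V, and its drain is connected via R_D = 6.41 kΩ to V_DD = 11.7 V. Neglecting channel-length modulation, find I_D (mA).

V_GS = V_G = 2.48 V, so V_ov = 2.48 − 1.39 = 1.09 V.
k_n = μ_nC_ox · (W/L) = 5.936 mA/V².
Assume saturation: I_D = ½ k_n V_ov² = 0.5 × 5.936 × 1.09² = 3.53 mA, giving V_DS = V_DD − I_D R_D = 11.7 − 3.53 × 6.41 = -10.9 V.
But -10.9 V < V_ov = 1.09 V, so the device is actually in triode.
In triode I_D = k_n[V_ov V_DS − ½ V_DS²] and I_D = (V_DD − V_DS)/R_D. Equating: 19 V_DS² − 42.47 V_DS + 11.7 = 0, giving V_DS = 0.322 V (the root below V_ov).
I_D = (11.7 − 0.322) / 6.41 = 1.78 mA.

I_D = 1.78 mA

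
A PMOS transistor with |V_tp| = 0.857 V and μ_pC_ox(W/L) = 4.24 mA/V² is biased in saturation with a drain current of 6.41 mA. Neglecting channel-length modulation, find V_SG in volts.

In saturation I_D = ½ k_p (V_SG − |V_tp|)², so V_SG − |V_tp| = √(2 I_D / k_p) = √(2 × 6.41 / 4.24) = 1.74 V.
V_SG = 0.857 + 1.74 = 2.6 V.

V_SG = 2.60 V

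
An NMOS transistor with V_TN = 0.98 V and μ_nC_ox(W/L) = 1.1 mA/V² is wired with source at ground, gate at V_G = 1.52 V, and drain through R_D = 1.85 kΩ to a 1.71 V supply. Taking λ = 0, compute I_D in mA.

I_D = 0.160 mA

V_GS = V_G = 1.52 V, so V_ov = 1.52 − 0.98 = 0.54 V.
Assume saturation: I_D = ½ k_n V_ov² = 0.5 × 1.1 × 0.54² = 0.16 mA, giving V_DS = V_DD − I_D R_D = 1.71 − 0.16 × 1.85 = 1.41 V.
V_DS = 1.41 V ≥ V_ov = 0.54 V, confirming saturation.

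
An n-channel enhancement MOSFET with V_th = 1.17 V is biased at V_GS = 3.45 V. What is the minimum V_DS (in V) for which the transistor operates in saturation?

V_DS,sat = 2.28 V

The boundary between triode and saturation is V_DS = V_GS − V_th = V_ov.
V_ov = 3.45 − 1.17 = 2.28 V.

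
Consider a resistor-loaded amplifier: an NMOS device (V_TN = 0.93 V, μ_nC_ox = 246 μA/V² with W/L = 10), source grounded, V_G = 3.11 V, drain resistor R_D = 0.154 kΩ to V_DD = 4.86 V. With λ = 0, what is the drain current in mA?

V_GS = V_G = 3.11 V, so V_ov = 3.11 − 0.93 = 2.18 V.
k_n = μ_nC_ox · (W/L) = 2.46 mA/V².
Assume saturation: I_D = ½ k_n V_ov² = 0.5 × 2.46 × 2.18² = 5.85 mA, giving V_DS = V_DD − I_D R_D = 4.86 − 5.85 × 0.154 = 3.96 V.
V_DS = 3.96 V ≥ V_ov = 2.18 V, confirming saturation.

I_D = 5.85 mA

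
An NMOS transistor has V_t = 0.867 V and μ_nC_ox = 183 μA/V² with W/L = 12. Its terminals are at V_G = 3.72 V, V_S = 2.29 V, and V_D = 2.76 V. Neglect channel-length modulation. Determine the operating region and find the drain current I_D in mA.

Triode; I_D = 0.339 mA

V_GS = V_G − V_S = 3.72 − 2.29 = 1.43 V; V_DS = V_D − V_S = 2.76 − 2.29 = 0.47 V.
k_n = μ_nC_ox · (W/L) = 2.196 mA/V².
V_ov = V_GS − V_t = 1.43 − 0.867 = 0.563 V.
Since V_DS = 0.47 V < V_ov = 0.563 V, the device is in the triode region.
I_D = k_n [V_ov · V_DS − ½ V_DS²] = 2.196 × [0.563 × 0.47 − 0.5 × 0.47²] = 0.339 mA.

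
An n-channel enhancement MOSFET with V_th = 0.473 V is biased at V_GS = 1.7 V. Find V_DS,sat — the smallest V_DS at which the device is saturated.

The boundary between triode and saturation is V_DS = V_GS − V_th = V_ov.
V_ov = 1.7 − 0.473 = 1.23 V.

V_DS,sat = 1.23 V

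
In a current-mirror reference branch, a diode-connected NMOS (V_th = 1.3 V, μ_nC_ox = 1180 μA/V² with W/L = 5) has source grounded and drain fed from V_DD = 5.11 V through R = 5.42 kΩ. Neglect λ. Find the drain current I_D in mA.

With gate tied to drain, V_GS = V_DS ≥ V_GS − V_th, so the device is in saturation.
k_n = μ_nC_ox · (W/L) = 5.9 mA/V².
KCL at the drain: ½ k_n (V_GS − V_th)² = (V_DD − V_GS)/R.
Let x = V_GS − 1.3. Then 16 x² + x − 3.81 = 0, giving x = 0.458 V (positive root), so V_GS = 1.76 V.
I_D = (V_DD − V_GS)/R = (5.11 − 1.76) / 5.42 = 0.618 mA.

I_D = 0.618 mA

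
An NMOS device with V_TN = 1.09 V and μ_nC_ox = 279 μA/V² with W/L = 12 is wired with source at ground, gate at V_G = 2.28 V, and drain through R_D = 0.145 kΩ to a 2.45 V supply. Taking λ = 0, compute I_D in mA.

I_D = 2.37 mA

V_GS = V_G = 2.28 V, so V_ov = 2.28 − 1.09 = 1.19 V.
k_n = μ_nC_ox · (W/L) = 3.348 mA/V².
Assume saturation: I_D = ½ k_n V_ov² = 0.5 × 3.348 × 1.19² = 2.37 mA, giving V_DS = V_DD − I_D R_D = 2.45 − 2.37 × 0.145 = 2.11 V.
V_DS = 2.11 V ≥ V_ov = 1.19 V, confirming saturation.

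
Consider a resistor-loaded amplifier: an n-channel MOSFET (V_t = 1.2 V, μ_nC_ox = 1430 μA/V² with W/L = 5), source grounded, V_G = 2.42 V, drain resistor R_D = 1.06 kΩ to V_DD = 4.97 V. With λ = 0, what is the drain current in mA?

I_D = 4.09 mA

V_GS = V_G = 2.42 V, so V_ov = 2.42 − 1.2 = 1.22 V.
k_n = μ_nC_ox · (W/L) = 7.15 mA/V².
Assume saturation: I_D = ½ k_n V_ov² = 0.5 × 7.15 × 1.22² = 5.32 mA, giving V_DS = V_DD − I_D R_D = 4.97 − 5.32 × 1.06 = -0.67 V.
But -0.67 V < V_ov = 1.22 V, so the device is actually in triode.
In triode I_D = k_n[V_ov V_DS − ½ V_DS²] and I_D = (V_DD − V_DS)/R_D. Equating: 3.79 V_DS² − 10.25 V_DS + 4.97 = 0, giving V_DS = 0.633 V (the root below V_ov).
I_D = (4.97 − 0.633) / 1.06 = 4.09 mA.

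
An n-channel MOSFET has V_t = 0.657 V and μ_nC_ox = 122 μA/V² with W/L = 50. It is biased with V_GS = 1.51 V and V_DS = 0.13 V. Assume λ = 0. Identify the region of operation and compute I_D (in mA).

k_n = μ_nC_ox · (W/L) = 6.1 mA/V².
V_ov = V_GS − V_t = 1.51 − 0.657 = 0.853 V.
Since V_DS = 0.13 V < V_ov = 0.853 V, the device is in the triode region.
I_D = k_n [V_ov · V_DS − ½ V_DS²] = 6.1 × [0.853 × 0.13 − 0.5 × 0.13²] = 0.625 mA.

Triode; I_D = 0.625 mA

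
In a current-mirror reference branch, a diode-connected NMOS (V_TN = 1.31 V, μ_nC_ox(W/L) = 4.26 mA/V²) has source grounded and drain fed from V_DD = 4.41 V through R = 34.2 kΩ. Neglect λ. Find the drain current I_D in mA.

I_D = 0.0848 mA

With gate tied to drain, V_GS = V_DS ≥ V_GS − V_TN, so the device is in saturation.
KCL at the drain: ½ k_n (V_GS − V_TN)² = (V_DD − V_GS)/R.
Let x = V_GS − 1.31. Then 72.8 x² + x − 3.1 = 0, giving x = 0.2 V (positive root), so V_GS = 1.51 V.
I_D = (V_DD − V_GS)/R = (4.41 − 1.51) / 34.2 = 0.0848 mA.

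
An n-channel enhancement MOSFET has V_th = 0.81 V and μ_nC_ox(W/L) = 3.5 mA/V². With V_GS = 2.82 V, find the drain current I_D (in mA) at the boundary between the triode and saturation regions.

I_D = 7.07 mA

At the boundary V_DS = V_ov = V_GS − V_th = 2.82 − 0.81 = 2.01 V.
I_D = ½ k_n V_ov² = 0.5 × 3.5 × 2.01² = 7.07 mA.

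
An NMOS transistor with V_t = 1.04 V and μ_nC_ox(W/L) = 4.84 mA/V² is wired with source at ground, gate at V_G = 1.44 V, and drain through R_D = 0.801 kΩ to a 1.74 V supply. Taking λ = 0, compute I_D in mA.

I_D = 0.387 mA

V_GS = V_G = 1.44 V, so V_ov = 1.44 − 1.04 = 0.4 V.
Assume saturation: I_D = ½ k_n V_ov² = 0.5 × 4.84 × 0.4² = 0.387 mA, giving V_DS = V_DD − I_D R_D = 1.74 − 0.387 × 0.801 = 1.43 V.
V_DS = 1.43 V ≥ V_ov = 0.4 V, confirming saturation.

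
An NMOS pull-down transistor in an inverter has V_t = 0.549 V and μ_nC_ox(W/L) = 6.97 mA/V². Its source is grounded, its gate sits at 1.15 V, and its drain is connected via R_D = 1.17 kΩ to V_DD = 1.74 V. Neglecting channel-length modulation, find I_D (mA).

I_D = 1.13 mA

V_GS = V_G = 1.15 V, so V_ov = 1.15 − 0.549 = 0.601 V.
Assume saturation: I_D = ½ k_n V_ov² = 0.5 × 6.97 × 0.601² = 1.26 mA, giving V_DS = V_DD − I_D R_D = 1.74 − 1.26 × 1.17 = 0.267 V.
But 0.267 V < V_ov = 0.601 V, so the device is actually in triode.
In triode I_D = k_n[V_ov V_DS − ½ V_DS²] and I_D = (V_DD − V_DS)/R_D. Equating: 4.08 V_DS² − 5.901 V_DS + 1.74 = 0, giving V_DS = 0.412 V (the root below V_ov).
I_D = (1.74 − 0.412) / 1.17 = 1.13 mA.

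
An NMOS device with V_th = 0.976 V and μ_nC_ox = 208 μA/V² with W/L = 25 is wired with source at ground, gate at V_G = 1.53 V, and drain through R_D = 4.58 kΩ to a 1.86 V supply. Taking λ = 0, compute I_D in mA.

V_GS = V_G = 1.53 V, so V_ov = 1.53 − 0.976 = 0.554 V.
k_n = μ_nC_ox · (W/L) = 5.2 mA/V².
Assume saturation: I_D = ½ k_n V_ov² = 0.5 × 5.2 × 0.554² = 0.798 mA, giving V_DS = V_DD − I_D R_D = 1.86 − 0.798 × 4.58 = -1.79 V.
But -1.79 V < V_ov = 0.554 V, so the device is actually in triode.
In triode I_D = k_n[V_ov V_DS − ½ V_DS²] and I_D = (V_DD − V_DS)/R_D. Equating: 11.9 V_DS² − 14.19 V_DS + 1.86 = 0, giving V_DS = 0.15 V (the root below V_ov).
I_D = (1.86 − 0.15) / 4.58 = 0.373 mA.

I_D = 0.373 mA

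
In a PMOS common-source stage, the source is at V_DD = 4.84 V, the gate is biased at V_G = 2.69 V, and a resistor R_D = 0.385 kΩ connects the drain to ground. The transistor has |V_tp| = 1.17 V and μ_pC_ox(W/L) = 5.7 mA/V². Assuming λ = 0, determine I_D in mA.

V_SG = V_DD − V_G = 4.84 − 2.69 = 2.15 V, so V_ov = 2.15 − 1.17 = 0.98 V.
Assume saturation: I_D = ½ k_p V_ov² = 0.5 × 5.7 × 0.98² = 2.74 mA, giving V_SD = V_DD − I_D R_D = 4.84 − 2.74 × 0.385 = 3.79 V.
V_SD = 3.79 V ≥ V_ov = 0.98 V, confirming saturation.

I_D = 2.74 mA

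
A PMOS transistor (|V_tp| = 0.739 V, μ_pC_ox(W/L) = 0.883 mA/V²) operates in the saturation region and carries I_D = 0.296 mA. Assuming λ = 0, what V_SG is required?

In saturation I_D = ½ k_p (V_SG − |V_tp|)², so V_SG − |V_tp| = √(2 I_D / k_p) = √(2 × 0.296 / 0.883) = 0.819 V.
V_SG = 0.739 + 0.819 = 1.56 V.

V_SG = 1.56 V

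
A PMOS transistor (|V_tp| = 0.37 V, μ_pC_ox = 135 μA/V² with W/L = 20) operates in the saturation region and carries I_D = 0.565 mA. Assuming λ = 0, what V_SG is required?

k_p = μ_pC_ox · (W/L) = 2.7 mA/V².
In saturation I_D = ½ k_p (V_SG − |V_tp|)², so V_SG − |V_tp| = √(2 I_D / k_p) = √(2 × 0.565 / 2.7) = 0.647 V.
V_SG = 0.37 + 0.647 = 1.02 V.

V_SG = 1.02 V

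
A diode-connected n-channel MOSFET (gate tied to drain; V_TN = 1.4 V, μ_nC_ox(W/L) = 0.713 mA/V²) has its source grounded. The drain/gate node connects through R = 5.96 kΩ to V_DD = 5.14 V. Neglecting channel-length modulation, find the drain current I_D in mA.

With gate tied to drain, V_GS = V_DS ≥ V_GS − V_TN, so the device is in saturation.
KCL at the drain: ½ k_n (V_GS − V_TN)² = (V_DD − V_GS)/R.
Let x = V_GS − 1.4. Then 2.12 x² + x − 3.74 = 0, giving x = 1.11 V (positive root), so V_GS = 2.51 V.
I_D = (V_DD − V_GS)/R = (5.14 − 2.51) / 5.96 = 0.441 mA.

I_D = 0.441 mA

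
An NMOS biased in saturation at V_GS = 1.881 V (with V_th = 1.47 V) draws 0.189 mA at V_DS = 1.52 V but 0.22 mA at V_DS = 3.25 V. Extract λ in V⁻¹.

With V_GS fixed, I_D ∝ (1 + λ V_DS) in saturation, so I_D2/I_D1 = (1 + λ V_DS2)/(1 + λ V_DS1).
0.22/0.189 = 1.164 = (1 + 3.25 λ)/(1 + 1.52 λ).
Solving: λ (I_D1 V_DS2 − I_D2 V_DS1) = I_D2 − I_D1, so λ = (0.22 − 0.189) / (0.189 × 3.25 − 0.22 × 1.52) = 0.031 / 0.28 = 0.111 V⁻¹.

λ = 0.111 V⁻¹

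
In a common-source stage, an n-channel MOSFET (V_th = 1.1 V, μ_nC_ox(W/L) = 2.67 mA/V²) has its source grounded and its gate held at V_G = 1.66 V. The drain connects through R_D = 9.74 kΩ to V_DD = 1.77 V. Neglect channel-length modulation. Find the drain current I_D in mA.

I_D = 0.169 mA

V_GS = V_G = 1.66 V, so V_ov = 1.66 − 1.1 = 0.56 V.
Assume saturation: I_D = ½ k_n V_ov² = 0.5 × 2.67 × 0.56² = 0.419 mA, giving V_DS = V_DD − I_D R_D = 1.77 − 0.419 × 9.74 = -2.31 V.
But -2.31 V < V_ov = 0.56 V, so the device is actually in triode.
In triode I_D = k_n[V_ov V_DS − ½ V_DS²] and I_D = (V_DD − V_DS)/R_D. Equating: 13 V_DS² − 15.56 V_DS + 1.77 = 0, giving V_DS = 0.127 V (the root below V_ov).
I_D = (1.77 − 0.127) / 9.74 = 0.169 mA.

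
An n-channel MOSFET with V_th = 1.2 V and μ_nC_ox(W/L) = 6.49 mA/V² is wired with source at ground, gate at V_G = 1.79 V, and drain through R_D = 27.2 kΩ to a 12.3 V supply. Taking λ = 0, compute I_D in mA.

V_GS = V_G = 1.79 V, so V_ov = 1.79 − 1.2 = 0.59 V.
Assume saturation: I_D = ½ k_n V_ov² = 0.5 × 6.49 × 0.59² = 1.13 mA, giving V_DS = V_DD − I_D R_D = 12.3 − 1.13 × 27.2 = -18.4 V.
But -18.4 V < V_ov = 0.59 V, so the device is actually in triode.
In triode I_D = k_n[V_ov V_DS − ½ V_DS²] and I_D = (V_DD − V_DS)/R_D. Equating: 88.3 V_DS² − 105.2 V_DS + 12.3 = 0, giving V_DS = 0.131 V (the root below V_ov).
I_D = (12.3 − 0.131) / 27.2 = 0.447 mA.

I_D = 0.447 mA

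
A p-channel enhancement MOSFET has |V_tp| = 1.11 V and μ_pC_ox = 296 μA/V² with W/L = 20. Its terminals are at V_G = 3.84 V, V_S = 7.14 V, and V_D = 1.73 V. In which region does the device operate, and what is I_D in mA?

V_SG = V_S − V_G = 7.14 − 3.84 = 3.3 V; V_SD = V_S − V_D = 7.14 − 1.73 = 5.41 V.
k_p = μ_pC_ox · (W/L) = 5.92 mA/V².
V_ov = V_SG − |V_tp| = 3.3 − 1.11 = 2.19 V.
Since V_SD = 5.41 V ≥ V_ov = 2.19 V, the device is in saturation.
I_D = ½ k_p V_ov² = 0.5 × 5.92 × 2.19² = 14.2 mA.

Saturation; I_D = 14.2 mA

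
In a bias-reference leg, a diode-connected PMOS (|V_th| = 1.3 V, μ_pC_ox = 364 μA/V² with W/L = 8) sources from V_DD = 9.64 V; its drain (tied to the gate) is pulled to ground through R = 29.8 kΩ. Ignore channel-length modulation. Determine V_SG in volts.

V_SG = 1.73 V

With gate tied to drain, V_SG = V_SD ≥ V_SG − |V_th|, so the device is in saturation.
k_p = μ_pC_ox · (W/L) = 2.912 mA/V².
KCL at the drain: ½ k_p (V_SG − |V_th|)² = (V_DD − V_SG)/R.
Let x = V_SG − 1.3. Then 43.4 x² + x − 8.34 = 0, giving x = 0.427 V (positive root), so V_SG = 1.73 V.
I_D = (V_DD − V_SG)/R = (9.64 − 1.73) / 29.8 = 0.266 mA.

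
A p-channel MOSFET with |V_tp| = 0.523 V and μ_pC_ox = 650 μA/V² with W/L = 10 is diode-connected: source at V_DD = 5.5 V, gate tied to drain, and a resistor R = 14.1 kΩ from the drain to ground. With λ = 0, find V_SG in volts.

V_SG = 0.842 V

With gate tied to drain, V_SG = V_SD ≥ V_SG − |V_tp|, so the device is in saturation.
k_p = μ_pC_ox · (W/L) = 6.5 mA/V².
KCL at the drain: ½ k_p (V_SG − |V_tp|)² = (V_DD − V_SG)/R.
Let x = V_SG − 0.523. Then 45.8 x² + x − 4.977 = 0, giving x = 0.319 V (positive root), so V_SG = 0.842 V.
I_D = (V_DD − V_SG)/R = (5.5 − 0.842) / 14.1 = 0.33 mA.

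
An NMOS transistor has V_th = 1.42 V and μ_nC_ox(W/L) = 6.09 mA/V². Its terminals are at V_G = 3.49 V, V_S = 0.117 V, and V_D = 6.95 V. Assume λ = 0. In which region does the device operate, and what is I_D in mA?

Saturation; I_D = 11.6 mA

V_GS = V_G − V_S = 3.49 − 0.117 = 3.37 V; V_DS = V_D − V_S = 6.95 − 0.117 = 6.83 V.
V_ov = V_GS − V_th = 3.37 − 1.42 = 1.95 V.
Since V_DS = 6.83 V ≥ V_ov = 1.95 V, the device is in saturation.
I_D = ½ k_n V_ov² = 0.5 × 6.09 × 1.95² = 11.6 mA.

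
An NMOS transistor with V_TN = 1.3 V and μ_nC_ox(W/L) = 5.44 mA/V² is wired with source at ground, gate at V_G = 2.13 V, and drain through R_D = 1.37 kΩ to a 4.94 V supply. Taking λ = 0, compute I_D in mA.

I_D = 1.87 mA

V_GS = V_G = 2.13 V, so V_ov = 2.13 − 1.3 = 0.83 V.
Assume saturation: I_D = ½ k_n V_ov² = 0.5 × 5.44 × 0.83² = 1.87 mA, giving V_DS = V_DD − I_D R_D = 4.94 − 1.87 × 1.37 = 2.37 V.
V_DS = 2.37 V ≥ V_ov = 0.83 V, confirming saturation.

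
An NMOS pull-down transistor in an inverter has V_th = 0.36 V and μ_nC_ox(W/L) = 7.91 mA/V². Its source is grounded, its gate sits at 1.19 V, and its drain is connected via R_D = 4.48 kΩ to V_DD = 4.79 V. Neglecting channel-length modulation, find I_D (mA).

I_D = 1.03 mA

V_GS = V_G = 1.19 V, so V_ov = 1.19 − 0.36 = 0.83 V.
Assume saturation: I_D = ½ k_n V_ov² = 0.5 × 7.91 × 0.83² = 2.72 mA, giving V_DS = V_DD − I_D R_D = 4.79 − 2.72 × 4.48 = -7.42 V.
But -7.42 V < V_ov = 0.83 V, so the device is actually in triode.
In triode I_D = k_n[V_ov V_DS − ½ V_DS²] and I_D = (V_DD − V_DS)/R_D. Equating: 17.7 V_DS² − 30.41 V_DS + 4.79 = 0, giving V_DS = 0.175 V (the root below V_ov).
I_D = (4.79 − 0.175) / 4.48 = 1.03 mA.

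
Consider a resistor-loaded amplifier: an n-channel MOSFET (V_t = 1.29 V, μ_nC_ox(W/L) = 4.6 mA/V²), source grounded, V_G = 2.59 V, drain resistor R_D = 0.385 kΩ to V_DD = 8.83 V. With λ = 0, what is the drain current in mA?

I_D = 3.89 mA

V_GS = V_G = 2.59 V, so V_ov = 2.59 − 1.29 = 1.3 V.
Assume saturation: I_D = ½ k_n V_ov² = 0.5 × 4.6 × 1.3² = 3.89 mA, giving V_DS = V_DD − I_D R_D = 8.83 − 3.89 × 0.385 = 7.33 V.
V_DS = 7.33 V ≥ V_ov = 1.3 V, confirming saturation.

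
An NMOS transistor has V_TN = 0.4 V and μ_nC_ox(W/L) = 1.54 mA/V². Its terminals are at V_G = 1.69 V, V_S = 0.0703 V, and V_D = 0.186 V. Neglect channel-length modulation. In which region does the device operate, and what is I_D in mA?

V_GS = V_G − V_S = 1.69 − 0.0703 = 1.62 V; V_DS = V_D − V_S = 0.186 − 0.0703 = 0.116 V.
V_ov = V_GS − V_TN = 1.62 − 0.4 = 1.22 V.
Since V_DS = 0.116 V < V_ov = 1.22 V, the device is in the triode region.
I_D = k_n [V_ov · V_DS − ½ V_DS²] = 1.54 × [1.22 × 0.116 − 0.5 × 0.116²] = 0.207 mA.

Triode; I_D = 0.207 mA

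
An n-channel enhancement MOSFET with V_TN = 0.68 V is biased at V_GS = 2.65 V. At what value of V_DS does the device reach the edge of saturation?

V_DS,sat = 1.97 V

The boundary between triode and saturation is V_DS = V_GS − V_TN = V_ov.
V_ov = 2.65 − 0.68 = 1.97 V.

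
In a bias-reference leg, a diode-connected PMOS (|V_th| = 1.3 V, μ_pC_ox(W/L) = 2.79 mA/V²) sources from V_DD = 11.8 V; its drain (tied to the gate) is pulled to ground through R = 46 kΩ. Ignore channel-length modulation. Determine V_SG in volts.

V_SG = 1.70 V

With gate tied to drain, V_SG = V_SD ≥ V_SG − |V_th|, so the device is in saturation.
KCL at the drain: ½ k_p (V_SG − |V_th|)² = (V_DD − V_SG)/R.
Let x = V_SG − 1.3. Then 64.2 x² + x − 10.5 = 0, giving x = 0.397 V (positive root), so V_SG = 1.7 V.
I_D = (V_DD − V_SG)/R = (11.8 − 1.7) / 46 = 0.22 mA.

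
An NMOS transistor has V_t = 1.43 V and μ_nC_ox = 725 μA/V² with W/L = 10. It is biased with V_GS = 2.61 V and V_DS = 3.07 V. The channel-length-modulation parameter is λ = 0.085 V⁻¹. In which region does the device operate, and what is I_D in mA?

k_n = μ_nC_ox · (W/L) = 7.25 mA/V².
V_ov = V_GS − V_t = 2.61 − 1.43 = 1.18 V.
Since V_DS = 3.07 V ≥ V_ov = 1.18 V, the device is in saturation.
I_D = ½ k_n V_ov² (1 + λ V_DS) = 0.5 × 7.25 × 1.18² × (1 + 0.085 × 3.07) = 6.36 mA.

Saturation; I_D = 6.36 mA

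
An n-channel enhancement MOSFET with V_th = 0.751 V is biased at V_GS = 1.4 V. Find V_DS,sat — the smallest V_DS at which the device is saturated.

The boundary between triode and saturation is V_DS = V_GS − V_th = V_ov.
V_ov = 1.4 − 0.751 = 0.649 V.

V_DS,sat = 0.649 V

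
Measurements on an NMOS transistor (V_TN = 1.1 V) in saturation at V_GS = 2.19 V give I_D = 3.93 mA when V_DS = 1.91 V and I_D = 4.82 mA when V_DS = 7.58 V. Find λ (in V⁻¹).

λ = 0.0432 V⁻¹

With V_GS fixed, I_D ∝ (1 + λ V_DS) in saturation, so I_D2/I_D1 = (1 + λ V_DS2)/(1 + λ V_DS1).
4.82/3.93 = 1.226 = (1 + 7.58 λ)/(1 + 1.91 λ).
Solving: λ (I_D1 V_DS2 − I_D2 V_DS1) = I_D2 − I_D1, so λ = (4.82 − 3.93) / (3.93 × 7.58 − 4.82 × 1.91) = 0.89 / 20.6 = 0.0432 V⁻¹.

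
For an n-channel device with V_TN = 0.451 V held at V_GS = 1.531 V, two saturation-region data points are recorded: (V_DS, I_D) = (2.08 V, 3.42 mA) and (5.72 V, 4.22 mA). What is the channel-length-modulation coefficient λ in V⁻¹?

With V_GS fixed, I_D ∝ (1 + λ V_DS) in saturation, so I_D2/I_D1 = (1 + λ V_DS2)/(1 + λ V_DS1).
4.22/3.42 = 1.234 = (1 + 5.72 λ)/(1 + 2.08 λ).
Solving: λ (I_D1 V_DS2 − I_D2 V_DS1) = I_D2 − I_D1, so λ = (4.22 − 3.42) / (3.42 × 5.72 − 4.22 × 2.08) = 0.8 / 10.8 = 0.0742 V⁻¹.

λ = 0.0742 V⁻¹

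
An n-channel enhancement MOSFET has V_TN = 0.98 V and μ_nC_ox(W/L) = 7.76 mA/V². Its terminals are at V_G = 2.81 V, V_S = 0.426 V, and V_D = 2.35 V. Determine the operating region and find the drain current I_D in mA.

Saturation; I_D = 7.65 mA

V_GS = V_G − V_S = 2.81 − 0.426 = 2.38 V; V_DS = V_D − V_S = 2.35 − 0.426 = 1.92 V.
V_ov = V_GS − V_TN = 2.38 − 0.98 = 1.4 V.
Since V_DS = 1.92 V ≥ V_ov = 1.4 V, the device is in saturation.
I_D = ½ k_n V_ov² = 0.5 × 7.76 × 1.4² = 7.65 mA.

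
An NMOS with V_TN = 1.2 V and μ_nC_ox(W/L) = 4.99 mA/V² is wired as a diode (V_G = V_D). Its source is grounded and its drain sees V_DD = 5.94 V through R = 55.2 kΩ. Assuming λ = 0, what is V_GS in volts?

V_GS = 1.38 V

With gate tied to drain, V_GS = V_DS ≥ V_GS − V_TN, so the device is in saturation.
KCL at the drain: ½ k_n (V_GS − V_TN)² = (V_DD − V_GS)/R.
Let x = V_GS − 1.2. Then 138 x² + x − 4.74 = 0, giving x = 0.182 V (positive root), so V_GS = 1.38 V.
I_D = (V_DD − V_GS)/R = (5.94 − 1.38) / 55.2 = 0.0826 mA.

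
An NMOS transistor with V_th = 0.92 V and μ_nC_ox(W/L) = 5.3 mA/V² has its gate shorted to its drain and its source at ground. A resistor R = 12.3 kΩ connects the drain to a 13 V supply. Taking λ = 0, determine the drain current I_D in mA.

With gate tied to drain, V_GS = V_DS ≥ V_GS − V_th, so the device is in saturation.
KCL at the drain: ½ k_n (V_GS − V_th)² = (V_DD − V_GS)/R.
Let x = V_GS − 0.92. Then 32.6 x² + x − 12.08 = 0, giving x = 0.594 V (positive root), so V_GS = 1.51 V.
I_D = (V_DD − V_GS)/R = (13 − 1.51) / 12.3 = 0.934 mA.

I_D = 0.934 mA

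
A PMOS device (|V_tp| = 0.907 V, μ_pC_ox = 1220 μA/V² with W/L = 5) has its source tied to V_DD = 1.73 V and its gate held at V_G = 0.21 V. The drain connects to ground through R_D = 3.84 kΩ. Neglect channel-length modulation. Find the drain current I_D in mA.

I_D = 0.418 mA

V_SG = V_DD − V_G = 1.73 − 0.21 = 1.52 V, so V_ov = 1.52 − 0.907 = 0.613 V.
k_p = μ_pC_ox · (W/L) = 6.1 mA/V².
Assume saturation: I_D = ½ k_p V_ov² = 0.5 × 6.1 × 0.613² = 1.15 mA, giving V_SD = V_DD − I_D R_D = 1.73 − 1.15 × 3.84 = -2.67 V.
But -2.67 V < V_ov = 0.613 V, so the device is actually in triode.
In triode I_D = k_p[V_ov V_SD − ½ V_SD²] and I_D = (V_DD − V_SD)/R_D. Equating: 11.7 V_SD² − 15.36 V_SD + 1.73 = 0, giving V_SD = 0.124 V (the root below V_ov).
I_D = (1.73 − 0.124) / 3.84 = 0.418 mA.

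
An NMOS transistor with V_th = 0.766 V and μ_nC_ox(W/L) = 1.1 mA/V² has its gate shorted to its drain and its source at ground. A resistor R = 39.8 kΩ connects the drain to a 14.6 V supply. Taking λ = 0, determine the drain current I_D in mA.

I_D = 0.328 mA

With gate tied to drain, V_GS = V_DS ≥ V_GS − V_th, so the device is in saturation.
KCL at the drain: ½ k_n (V_GS − V_th)² = (V_DD − V_GS)/R.
Let x = V_GS − 0.766. Then 21.9 x² + x − 13.83 = 0, giving x = 0.772 V (positive root), so V_GS = 1.54 V.
I_D = (V_DD − V_GS)/R = (14.6 − 1.54) / 39.8 = 0.328 mA.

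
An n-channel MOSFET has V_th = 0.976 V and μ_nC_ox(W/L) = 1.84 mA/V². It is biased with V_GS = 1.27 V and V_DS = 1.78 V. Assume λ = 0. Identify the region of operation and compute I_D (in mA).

V_ov = V_GS − V_th = 1.27 − 0.976 = 0.294 V.
Since V_DS = 1.78 V ≥ V_ov = 0.294 V, the device is in saturation.
I_D = ½ k_n V_ov² = 0.5 × 1.84 × 0.294² = 0.0795 mA.

Saturation; I_D = 0.0795 mA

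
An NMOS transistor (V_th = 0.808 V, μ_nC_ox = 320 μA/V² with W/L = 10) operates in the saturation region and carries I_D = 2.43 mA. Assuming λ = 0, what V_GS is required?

k_n = μ_nC_ox · (W/L) = 3.2 mA/V².
In saturation I_D = ½ k_n (V_GS − V_th)², so V_GS − V_th = √(2 I_D / k_n) = √(2 × 2.43 / 3.2) = 1.23 V.
V_GS = 0.808 + 1.23 = 2.04 V.

V_GS = 2.04 V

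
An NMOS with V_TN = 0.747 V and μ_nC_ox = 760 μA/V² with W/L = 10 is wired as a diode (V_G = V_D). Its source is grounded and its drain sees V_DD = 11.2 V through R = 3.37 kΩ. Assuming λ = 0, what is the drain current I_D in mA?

With gate tied to drain, V_GS = V_DS ≥ V_GS − V_TN, so the device is in saturation.
k_n = μ_nC_ox · (W/L) = 7.6 mA/V².
KCL at the drain: ½ k_n (V_GS − V_TN)² = (V_DD − V_GS)/R.
Let x = V_GS − 0.747. Then 12.8 x² + x − 10.45 = 0, giving x = 0.865 V (positive root), so V_GS = 1.61 V.
I_D = (V_DD − V_GS)/R = (11.2 − 1.61) / 3.37 = 2.85 mA.

I_D = 2.85 mA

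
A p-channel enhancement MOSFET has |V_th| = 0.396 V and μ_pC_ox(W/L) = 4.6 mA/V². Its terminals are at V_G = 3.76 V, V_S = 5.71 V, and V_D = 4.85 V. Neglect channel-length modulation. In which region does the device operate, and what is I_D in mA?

V_SG = V_S − V_G = 5.71 − 3.76 = 1.95 V; V_SD = V_S − V_D = 5.71 − 4.85 = 0.86 V.
V_ov = V_SG − |V_th| = 1.95 − 0.396 = 1.55 V.
Since V_SD = 0.86 V < V_ov = 1.55 V, the device is in the triode region.
I_D = k_p [V_ov · V_SD − ½ V_SD²] = 4.6 × [1.55 × 0.86 − 0.5 × 0.86²] = 4.45 mA.

Triode; I_D = 4.45 mA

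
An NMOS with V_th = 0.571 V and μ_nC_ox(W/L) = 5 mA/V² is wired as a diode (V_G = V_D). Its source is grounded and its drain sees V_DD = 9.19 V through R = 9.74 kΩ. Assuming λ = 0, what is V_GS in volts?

With gate tied to drain, V_GS = V_DS ≥ V_GS − V_th, so the device is in saturation.
KCL at the drain: ½ k_n (V_GS − V_th)² = (V_DD − V_GS)/R.
Let x = V_GS − 0.571. Then 24.4 x² + x − 8.619 = 0, giving x = 0.575 V (positive root), so V_GS = 1.15 V.
I_D = (V_DD − V_GS)/R = (9.19 − 1.15) / 9.74 = 0.826 mA.

V_GS = 1.15 V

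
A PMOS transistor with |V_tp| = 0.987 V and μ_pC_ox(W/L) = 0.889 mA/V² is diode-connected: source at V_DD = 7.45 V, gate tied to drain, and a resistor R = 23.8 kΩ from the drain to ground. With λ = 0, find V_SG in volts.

V_SG = 1.72 V

With gate tied to drain, V_SG = V_SD ≥ V_SG − |V_tp|, so the device is in saturation.
KCL at the drain: ½ k_p (V_SG − |V_tp|)² = (V_DD − V_SG)/R.
Let x = V_SG − 0.987. Then 10.6 x² + x − 6.463 = 0, giving x = 0.736 V (positive root), so V_SG = 1.72 V.
I_D = (V_DD − V_SG)/R = (7.45 − 1.72) / 23.8 = 0.241 mA.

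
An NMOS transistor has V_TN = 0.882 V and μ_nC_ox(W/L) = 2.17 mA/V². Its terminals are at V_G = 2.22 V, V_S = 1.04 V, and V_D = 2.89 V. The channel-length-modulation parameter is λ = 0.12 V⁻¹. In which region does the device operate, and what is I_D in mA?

V_GS = V_G − V_S = 2.22 − 1.04 = 1.18 V; V_DS = V_D − V_S = 2.89 − 1.04 = 1.85 V.
V_ov = V_GS − V_TN = 1.18 − 0.882 = 0.298 V.
Since V_DS = 1.85 V ≥ V_ov = 0.298 V, the device is in saturation.
I_D = ½ k_n V_ov² (1 + λ V_DS) = 0.5 × 2.17 × 0.298² × (1 + 0.12 × 1.85) = 0.118 mA.

Saturation; I_D = 0.118 mA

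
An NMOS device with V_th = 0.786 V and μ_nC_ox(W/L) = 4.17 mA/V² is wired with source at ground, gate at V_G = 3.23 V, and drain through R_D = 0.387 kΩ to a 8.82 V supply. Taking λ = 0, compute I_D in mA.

I_D = 12.5 mA

V_GS = V_G = 3.23 V, so V_ov = 3.23 − 0.786 = 2.44 V.
Assume saturation: I_D = ½ k_n V_ov² = 0.5 × 4.17 × 2.44² = 12.5 mA, giving V_DS = V_DD − I_D R_D = 8.82 − 12.5 × 0.387 = 4 V.
V_DS = 4 V ≥ V_ov = 2.44 V, confirming saturation.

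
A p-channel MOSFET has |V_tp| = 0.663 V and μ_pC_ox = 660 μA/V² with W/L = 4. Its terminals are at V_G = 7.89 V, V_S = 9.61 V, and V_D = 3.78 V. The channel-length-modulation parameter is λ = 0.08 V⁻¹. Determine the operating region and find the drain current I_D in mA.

Saturation; I_D = 2.16 mA

V_SG = V_S − V_G = 9.61 − 7.89 = 1.72 V; V_SD = V_S − V_D = 9.61 − 3.78 = 5.83 V.
k_p = μ_pC_ox · (W/L) = 2.64 mA/V².
V_ov = V_SG − |V_tp| = 1.72 − 0.663 = 1.06 V.
Since V_SD = 5.83 V ≥ V_ov = 1.06 V, the device is in saturation.
I_D = ½ k_p V_ov² (1 + λ V_SD) = 0.5 × 2.64 × 1.06² × (1 + 0.08 × 5.83) = 2.16 mA.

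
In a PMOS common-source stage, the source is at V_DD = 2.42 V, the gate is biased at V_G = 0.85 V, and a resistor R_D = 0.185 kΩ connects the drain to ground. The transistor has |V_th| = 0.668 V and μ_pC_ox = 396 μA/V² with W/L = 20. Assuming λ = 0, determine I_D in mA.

V_SG = V_DD − V_G = 2.42 − 0.85 = 1.57 V, so V_ov = 1.57 − 0.668 = 0.902 V.
k_p = μ_pC_ox · (W/L) = 7.92 mA/V².
Assume saturation: I_D = ½ k_p V_ov² = 0.5 × 7.92 × 0.902² = 3.22 mA, giving V_SD = V_DD − I_D R_D = 2.42 − 3.22 × 0.185 = 1.82 V.
V_SD = 1.82 V ≥ V_ov = 0.902 V, confirming saturation.

I_D = 3.22 mA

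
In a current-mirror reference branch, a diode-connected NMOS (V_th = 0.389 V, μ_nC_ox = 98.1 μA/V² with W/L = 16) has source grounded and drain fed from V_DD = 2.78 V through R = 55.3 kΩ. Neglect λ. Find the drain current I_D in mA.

With gate tied to drain, V_GS = V_DS ≥ V_GS − V_th, so the device is in saturation.
k_n = μ_nC_ox · (W/L) = 1.57 mA/V².
KCL at the drain: ½ k_n (V_GS − V_th)² = (V_DD − V_GS)/R.
Let x = V_GS − 0.389. Then 43.4 x² + x − 2.391 = 0, giving x = 0.223 V (positive root), so V_GS = 0.612 V.
I_D = (V_DD − V_GS)/R = (2.78 − 0.612) / 55.3 = 0.0392 mA.

I_D = 0.0392 mA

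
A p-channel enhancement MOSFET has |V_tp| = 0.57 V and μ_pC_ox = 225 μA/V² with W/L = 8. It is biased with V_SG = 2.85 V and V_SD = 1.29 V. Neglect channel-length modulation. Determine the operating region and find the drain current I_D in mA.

Triode; I_D = 3.80 mA

k_p = μ_pC_ox · (W/L) = 1.8 mA/V².
V_ov = V_SG − |V_tp| = 2.85 − 0.57 = 2.28 V.
Since V_SD = 1.29 V < V_ov = 2.28 V, the device is in the triode region.
I_D = k_p [V_ov · V_SD − ½ V_SD²] = 1.8 × [2.28 × 1.29 − 0.5 × 1.29²] = 3.8 mA.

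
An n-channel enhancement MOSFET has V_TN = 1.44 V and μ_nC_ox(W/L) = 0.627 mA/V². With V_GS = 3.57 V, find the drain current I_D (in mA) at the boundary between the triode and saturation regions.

At the boundary V_DS = V_ov = V_GS − V_TN = 3.57 − 1.44 = 2.13 V.
I_D = ½ k_n V_ov² = 0.5 × 0.627 × 2.13² = 1.42 mA.

I_D = 1.42 mA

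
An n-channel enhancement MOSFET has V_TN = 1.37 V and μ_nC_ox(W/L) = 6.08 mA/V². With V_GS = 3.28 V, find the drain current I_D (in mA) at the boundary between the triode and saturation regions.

At the boundary V_DS = V_ov = V_GS − V_TN = 3.28 − 1.37 = 1.91 V.
I_D = ½ k_n V_ov² = 0.5 × 6.08 × 1.91² = 11.1 mA.

I_D = 11.1 mA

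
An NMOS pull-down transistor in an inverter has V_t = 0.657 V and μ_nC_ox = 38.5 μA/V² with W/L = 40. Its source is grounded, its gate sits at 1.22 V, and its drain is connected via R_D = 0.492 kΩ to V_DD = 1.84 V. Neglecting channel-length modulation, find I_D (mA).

V_GS = V_G = 1.22 V, so V_ov = 1.22 − 0.657 = 0.563 V.
k_n = μ_nC_ox · (W/L) = 1.54 mA/V².
Assume saturation: I_D = ½ k_n V_ov² = 0.5 × 1.54 × 0.563² = 0.244 mA, giving V_DS = V_DD − I_D R_D = 1.84 − 0.244 × 0.492 = 1.72 V.
V_DS = 1.72 V ≥ V_ov = 0.563 V, confirming saturation.

I_D = 0.244 mA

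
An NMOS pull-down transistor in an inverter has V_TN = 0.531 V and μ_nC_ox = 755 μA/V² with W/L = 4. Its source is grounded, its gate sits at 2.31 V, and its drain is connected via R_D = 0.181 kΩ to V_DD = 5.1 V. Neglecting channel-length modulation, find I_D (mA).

V_GS = V_G = 2.31 V, so V_ov = 2.31 − 0.531 = 1.78 V.
k_n = μ_nC_ox · (W/L) = 3.02 mA/V².
Assume saturation: I_D = ½ k_n V_ov² = 0.5 × 3.02 × 1.78² = 4.78 mA, giving V_DS = V_DD − I_D R_D = 5.1 − 4.78 × 0.181 = 4.24 V.
V_DS = 4.24 V ≥ V_ov = 1.78 V, confirming saturation.

I_D = 4.78 mA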